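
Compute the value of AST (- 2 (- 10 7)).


Evaluate inner: (- 10 7) = 3
Evaluate root: (- 2 3) = -1
Result: -1


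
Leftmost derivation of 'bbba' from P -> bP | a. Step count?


Derivation: P => bP => bbP => bbbP => bbba
Steps: 4


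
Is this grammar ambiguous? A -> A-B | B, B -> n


precedence layered via separate nonterminal B: deterministic
Unambiguous


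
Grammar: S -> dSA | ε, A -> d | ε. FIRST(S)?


Per alternative of S: FIRST(dSA) = {d}; FIRST(ε) = {ε}
FIRST(S) = {d, ε}


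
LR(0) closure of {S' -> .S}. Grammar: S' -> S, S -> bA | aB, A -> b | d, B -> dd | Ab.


Start: S' -> .S
For each item with dot before a nonterminal B, add B -> .γ for every B-production
Closure: [S' -> .S, S -> .bA, S -> .aB]


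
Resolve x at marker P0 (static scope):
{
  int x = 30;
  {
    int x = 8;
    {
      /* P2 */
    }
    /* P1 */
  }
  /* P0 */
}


x declared in the same block as P0
x = 30


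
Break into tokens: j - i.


Scan left to right, longest-match per lexeme
Tokens: ID(j), OP(-), ID(i)


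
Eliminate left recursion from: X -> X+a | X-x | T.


Left-recursive alternatives: X+a, X-x; non-recursive: T
Introduce X': X -> TX', X' -> +aX' | -xX' | ε


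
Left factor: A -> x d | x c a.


Common prefix: 'x'
Factored: A -> x A', A' -> d | c a


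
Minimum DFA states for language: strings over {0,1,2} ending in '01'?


Track the longest suffix of input matching a prefix of '01': 3 classes (prefixes of length 0..2)
Minimal DFA: 3 states


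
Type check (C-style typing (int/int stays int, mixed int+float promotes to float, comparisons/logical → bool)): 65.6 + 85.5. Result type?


Operand types: float + float
Rule: mixed int/float promotes to float; int/int stays int
Result type: float


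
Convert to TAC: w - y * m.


Break into single-operator statements:
t1 = y * m
t2 = w - t1


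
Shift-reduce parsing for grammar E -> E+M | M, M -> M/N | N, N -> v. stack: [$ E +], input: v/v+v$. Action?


no handle ('E+' is not any RHS); shift 'v'
Action: shift


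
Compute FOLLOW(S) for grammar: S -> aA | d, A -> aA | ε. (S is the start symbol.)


$ ∈ FOLLOW(S). For each A -> αBβ: add FIRST(β)\{ε} to FOLLOW(B); if β nullable, add FOLLOW(A).
FOLLOW(S) = {$}


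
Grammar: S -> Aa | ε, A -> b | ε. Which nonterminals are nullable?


A nonterminal is nullable iff some alternative derives ε (directly, or every symbol in it is nullable)
Nullable: {A, S}


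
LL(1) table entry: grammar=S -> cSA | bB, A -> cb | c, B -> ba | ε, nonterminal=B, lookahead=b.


For [B, b]: 'b' ∈ FIRST(ba)
Entry: B -> ba


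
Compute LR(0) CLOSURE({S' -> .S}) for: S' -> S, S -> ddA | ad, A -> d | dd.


Start: S' -> .S
For each item with dot before a nonterminal B, add B -> .γ for every B-production
Closure: [S' -> .S, S -> .ddA, S -> .ad]


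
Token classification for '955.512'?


Pattern: digits with a decimal point
Type: FLOAT_LITERAL


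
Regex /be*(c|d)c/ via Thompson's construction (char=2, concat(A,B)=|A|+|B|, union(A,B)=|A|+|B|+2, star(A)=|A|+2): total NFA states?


Syntax tree has 5 char leaf(s), 1 union(s), 1 star(s)
chars contribute 5×2 = 10; each union adds +2; each star adds +2
Total: 10 + 2 + 2 = 14 states


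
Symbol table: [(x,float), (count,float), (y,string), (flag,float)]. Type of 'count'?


Lookup 'count' → type float


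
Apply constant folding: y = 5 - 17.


5 - 17 = -12 at compile time
Optimized: y = -12


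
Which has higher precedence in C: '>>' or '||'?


'>>' is shift (level 8); '||' is logical OR (level 1)
Higher level binds tighter
'>>' has higher precedence than '||'


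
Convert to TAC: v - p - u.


Break into single-operator statements:
t1 = v - p
t2 = t1 - u


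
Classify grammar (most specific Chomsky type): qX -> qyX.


LHS has context (more than one symbol) and |LHS| ≤ |RHS|
Classification: Type 1 (Context-Sensitive)


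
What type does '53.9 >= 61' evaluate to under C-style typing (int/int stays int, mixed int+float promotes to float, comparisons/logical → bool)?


Operand types: float >= int
Rule: comparison yields bool
Result type: bool


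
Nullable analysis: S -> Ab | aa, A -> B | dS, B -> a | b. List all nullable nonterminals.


A nonterminal is nullable iff some alternative derives ε (directly, or every symbol in it is nullable)
Nullable: {}


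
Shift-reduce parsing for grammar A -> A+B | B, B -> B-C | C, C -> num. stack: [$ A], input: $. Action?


start symbol A on stack, input exhausted
Action: accept


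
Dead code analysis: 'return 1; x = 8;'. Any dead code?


statement follows a return and is unreachable
Dead: 'x = 8'


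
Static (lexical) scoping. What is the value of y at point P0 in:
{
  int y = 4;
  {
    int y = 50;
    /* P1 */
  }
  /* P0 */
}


y declared in the same block as P0
y = 4


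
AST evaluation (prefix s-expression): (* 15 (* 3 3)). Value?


Evaluate inner: (* 3 3) = 9
Evaluate root: (* 15 9) = 135
Result: 135


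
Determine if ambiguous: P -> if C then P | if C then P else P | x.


dangling else: 'if C then if C then x else x' parses two ways
Ambiguous


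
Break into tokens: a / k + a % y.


Scan left to right, longest-match per lexeme
Tokens: ID(a), OP(/), ID(k), OP(+), ID(a), OP(%), ID(y)


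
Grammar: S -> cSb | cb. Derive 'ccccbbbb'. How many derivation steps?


Derivation: S => cSb => ccSbb => cccSbbb => ccccbbbb
Steps: 4


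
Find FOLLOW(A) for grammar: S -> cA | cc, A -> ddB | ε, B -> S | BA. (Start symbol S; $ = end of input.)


$ ∈ FOLLOW(S). For each A -> αBβ: add FIRST(β)\{ε} to FOLLOW(B); if β nullable, add FOLLOW(A).
FOLLOW(A) = {$, d}


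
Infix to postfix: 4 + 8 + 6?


Left to right (same or higher precedence on left)
Postfix: 4 8 + 6 +


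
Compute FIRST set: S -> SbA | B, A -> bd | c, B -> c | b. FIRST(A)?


Per alternative of A: FIRST(bd) = {b}; FIRST(c) = {c}
FIRST(A) = {b, c}


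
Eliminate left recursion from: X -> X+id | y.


Left-recursive alternatives: X+id; non-recursive: y
Introduce X': X -> yX', X' -> +idX' | ε


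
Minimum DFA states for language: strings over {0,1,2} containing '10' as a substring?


KMP-style automaton: 2 progress states + 1 absorbing accept = 3
Minimal DFA: 3 states


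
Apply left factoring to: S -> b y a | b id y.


Common prefix: 'b'
Factored: S -> b S', S' -> y a | id y


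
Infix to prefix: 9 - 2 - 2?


left-to-right (same/higher precedence on left): tree is (- (- 9 2) 2)
Prefix: - - 9 2 2


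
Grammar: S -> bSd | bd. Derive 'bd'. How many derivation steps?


Derivation: S => bd
Steps: 1


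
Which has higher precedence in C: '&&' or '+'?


'+' is additive (level 9); '&&' is logical AND (level 2)
Higher level binds tighter
'+' has higher precedence than '&&'


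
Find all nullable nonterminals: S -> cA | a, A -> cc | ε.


A nonterminal is nullable iff some alternative derives ε (directly, or every symbol in it is nullable)
Nullable: {A}


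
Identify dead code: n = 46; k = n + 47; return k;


n is read by k's definition; k is returned
No dead code


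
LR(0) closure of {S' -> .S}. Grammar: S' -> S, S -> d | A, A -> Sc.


Start: S' -> .S
For each item with dot before a nonterminal B, add B -> .γ for every B-production
Closure: [S' -> .S, S -> .d, S -> .A, A -> .Sc]


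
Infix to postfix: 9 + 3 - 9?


Left to right (same or higher precedence on left)
Postfix: 9 3 + 9 -


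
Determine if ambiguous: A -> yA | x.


right-linear, alternatives start with distinct terminals 'y' vs 'x': unique leftmost derivation
Unambiguous


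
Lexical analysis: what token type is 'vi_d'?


Pattern: letter/underscore followed by alphanumerics, not a keyword
Type: IDENTIFIER


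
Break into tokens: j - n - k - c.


Scan left to right, longest-match per lexeme
Tokens: ID(j), OP(-), ID(n), OP(-), ID(k), OP(-), ID(c)


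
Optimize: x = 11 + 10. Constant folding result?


11 + 10 = 21 at compile time
Optimized: x = 21


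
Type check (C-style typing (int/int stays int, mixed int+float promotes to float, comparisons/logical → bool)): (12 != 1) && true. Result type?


Operand types: bool && bool
Rule: logical operators take bool operands and yield bool
Result type: bool


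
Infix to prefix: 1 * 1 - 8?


left-to-right (same/higher precedence on left): tree is (- (* 1 1) 8)
Prefix: - * 1 1 8


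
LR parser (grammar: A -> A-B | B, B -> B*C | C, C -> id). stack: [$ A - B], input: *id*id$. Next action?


'*' can extend B; shift to build B -> B*C
Action: shift


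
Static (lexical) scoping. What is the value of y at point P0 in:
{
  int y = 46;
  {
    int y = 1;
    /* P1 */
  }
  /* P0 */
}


y declared in the same block as P0
y = 46


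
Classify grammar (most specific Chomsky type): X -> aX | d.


Right-linear: every RHS is a terminal or a terminal followed by one nonterminal
Classification: Type 3 (Regular)


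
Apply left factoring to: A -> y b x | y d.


Common prefix: 'y'
Factored: A -> y A', A' -> b x | d


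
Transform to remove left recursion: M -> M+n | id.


Left-recursive alternatives: M+n; non-recursive: id
Introduce M': M -> idM', M' -> +nM' | ε


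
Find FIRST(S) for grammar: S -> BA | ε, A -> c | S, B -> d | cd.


Per alternative of S: FIRST(BA) = {c, d}; FIRST(ε) = {ε}
FIRST(S) = {c, d, ε}


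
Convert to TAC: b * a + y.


Break into single-operator statements:
t1 = b * a
t2 = t1 + y


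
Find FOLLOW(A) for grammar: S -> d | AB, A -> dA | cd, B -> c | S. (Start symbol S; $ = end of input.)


$ ∈ FOLLOW(S). For each A -> αBβ: add FIRST(β)\{ε} to FOLLOW(B); if β nullable, add FOLLOW(A).
FOLLOW(A) = {c, d}


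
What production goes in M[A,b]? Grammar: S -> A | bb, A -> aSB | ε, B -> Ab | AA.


For [A, b]: ε is nullable and 'b' ∈ FOLLOW(A)
Entry: A -> ε


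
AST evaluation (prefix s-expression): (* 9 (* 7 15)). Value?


Evaluate inner: (* 7 15) = 105
Evaluate root: (* 9 105) = 945
Result: 945


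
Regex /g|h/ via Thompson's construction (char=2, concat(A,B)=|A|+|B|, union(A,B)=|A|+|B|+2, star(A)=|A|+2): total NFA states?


Syntax tree has 2 char leaf(s), 1 union(s), 0 star(s)
chars contribute 2×2 = 4; each union adds +2; each star adds +2
Total: 4 + 2 + 0 = 6 states


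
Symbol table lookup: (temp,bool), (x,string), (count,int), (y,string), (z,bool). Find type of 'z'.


Lookup 'z' → type bool


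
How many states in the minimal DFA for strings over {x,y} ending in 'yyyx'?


Track the longest suffix of input matching a prefix of 'yyyx': 5 classes (prefixes of length 0..4)
Minimal DFA: 5 states


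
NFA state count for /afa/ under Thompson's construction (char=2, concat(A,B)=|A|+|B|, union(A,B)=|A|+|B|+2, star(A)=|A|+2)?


Syntax tree has 3 char leaf(s), 0 union(s), 0 star(s)
chars contribute 3×2 = 6; each union adds +2; each star adds +2
Total: 6 + 0 + 0 = 6 states


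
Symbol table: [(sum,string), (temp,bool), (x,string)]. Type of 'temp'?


Lookup 'temp' → type bool


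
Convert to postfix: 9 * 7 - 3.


Left to right (same or higher precedence on left)
Postfix: 9 7 * 3 -


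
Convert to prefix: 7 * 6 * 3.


left-to-right (same/higher precedence on left): tree is (* (* 7 6) 3)
Prefix: * * 7 6 3


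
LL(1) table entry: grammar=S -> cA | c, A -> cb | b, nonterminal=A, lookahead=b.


For [A, b]: 'b' ∈ FIRST(b)
Entry: A -> b


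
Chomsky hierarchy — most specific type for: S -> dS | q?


Right-linear: every RHS is a terminal or a terminal followed by one nonterminal
Classification: Type 3 (Regular)


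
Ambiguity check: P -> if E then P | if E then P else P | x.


dangling else: 'if E then if E then x else x' parses two ways
Ambiguous


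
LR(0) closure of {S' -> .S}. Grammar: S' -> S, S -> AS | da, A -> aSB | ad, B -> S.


Start: S' -> .S
For each item with dot before a nonterminal B, add B -> .γ for every B-production
Closure: [S' -> .S, S -> .AS, S -> .da, A -> .aSB, A -> .ad]


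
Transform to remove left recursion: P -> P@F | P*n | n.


Left-recursive alternatives: P@F, P*n; non-recursive: n
Introduce P': P -> nP', P' -> @FP' | *nP' | ε


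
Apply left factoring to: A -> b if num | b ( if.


Common prefix: 'b'
Factored: A -> b A', A' -> if num | ( if


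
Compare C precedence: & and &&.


'&' is bitwise AND (level 5); '&&' is logical AND (level 2)
Higher level binds tighter
'&' has higher precedence than '&&'


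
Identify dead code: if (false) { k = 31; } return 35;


condition is constant false, so the whole block is unreachable
Dead: 'if (false) { k = 31; }'


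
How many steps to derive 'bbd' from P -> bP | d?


Derivation: P => bP => bbP => bbd
Steps: 3


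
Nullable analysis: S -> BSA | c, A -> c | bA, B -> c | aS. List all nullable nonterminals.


A nonterminal is nullable iff some alternative derives ε (directly, or every symbol in it is nullable)
Nullable: {}


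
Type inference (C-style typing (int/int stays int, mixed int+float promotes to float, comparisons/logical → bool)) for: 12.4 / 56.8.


Operand types: float / float
Rule: mixed int/float promotes to float; int/int stays int
Result type: float


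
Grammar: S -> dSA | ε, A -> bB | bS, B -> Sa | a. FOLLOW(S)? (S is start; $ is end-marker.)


$ ∈ FOLLOW(S). For each A -> αBβ: add FIRST(β)\{ε} to FOLLOW(B); if β nullable, add FOLLOW(A).
FOLLOW(S) = {$, a, b}


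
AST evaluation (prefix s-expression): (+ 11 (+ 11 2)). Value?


Evaluate inner: (+ 11 2) = 13
Evaluate root: (+ 11 13) = 24
Result: 24


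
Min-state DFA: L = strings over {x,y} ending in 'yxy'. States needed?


Track the longest suffix of input matching a prefix of 'yxy': 4 classes (prefixes of length 0..3)
Minimal DFA: 4 states


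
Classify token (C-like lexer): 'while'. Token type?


Pattern: reserved word
Type: KEYWORD


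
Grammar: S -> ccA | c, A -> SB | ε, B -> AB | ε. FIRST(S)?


Per alternative of S: FIRST(ccA) = {c}; FIRST(c) = {c}
FIRST(S) = {c}


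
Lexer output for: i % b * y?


Scan left to right, longest-match per lexeme
Tokens: ID(i), OP(%), ID(b), OP(*), ID(y)


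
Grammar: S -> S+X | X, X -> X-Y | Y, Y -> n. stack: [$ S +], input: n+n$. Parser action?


no handle ('S+' is not any RHS); shift 'n'
Action: shift


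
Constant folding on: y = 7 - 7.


7 - 7 = 0 at compile time
Optimized: y = 0


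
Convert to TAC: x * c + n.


Break into single-operator statements:
t1 = x * c
t2 = t1 + n


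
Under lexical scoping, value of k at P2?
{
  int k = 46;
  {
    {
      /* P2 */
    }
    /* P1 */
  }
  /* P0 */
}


P2's block does not declare k; resolves to the enclosing declaration at depth 0
k = 46


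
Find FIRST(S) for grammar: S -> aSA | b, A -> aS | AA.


Per alternative of S: FIRST(aSA) = {a}; FIRST(b) = {b}
FIRST(S) = {a, b}


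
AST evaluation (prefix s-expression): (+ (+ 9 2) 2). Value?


Evaluate inner: (+ 9 2) = 11
Evaluate root: (+ 11 2) = 13
Result: 13


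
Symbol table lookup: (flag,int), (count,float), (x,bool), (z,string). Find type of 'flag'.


Lookup 'flag' → type int


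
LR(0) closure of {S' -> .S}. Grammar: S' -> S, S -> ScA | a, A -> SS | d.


Start: S' -> .S
For each item with dot before a nonterminal B, add B -> .γ for every B-production
Closure: [S' -> .S, S -> .ScA, S -> .a]


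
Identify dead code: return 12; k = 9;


statement follows a return and is unreachable
Dead: 'k = 9'


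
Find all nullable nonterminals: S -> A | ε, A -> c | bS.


A nonterminal is nullable iff some alternative derives ε (directly, or every symbol in it is nullable)
Nullable: {S}


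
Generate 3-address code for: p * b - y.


Break into single-operator statements:
t1 = p * b
t2 = t1 - y


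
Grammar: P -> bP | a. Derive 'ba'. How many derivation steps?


Derivation: P => bP => ba
Steps: 2


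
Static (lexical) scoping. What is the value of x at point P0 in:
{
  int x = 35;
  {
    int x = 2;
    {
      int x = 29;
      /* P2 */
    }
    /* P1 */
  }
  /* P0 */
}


x declared in the same block as P0
x = 35


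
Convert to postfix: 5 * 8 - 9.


Left to right (same or higher precedence on left)
Postfix: 5 8 * 9 -


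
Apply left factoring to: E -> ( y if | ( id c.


Common prefix: '('
Factored: E -> ( E', E' -> y if | id c


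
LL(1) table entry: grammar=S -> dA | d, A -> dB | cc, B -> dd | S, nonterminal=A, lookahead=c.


For [A, c]: 'c' ∈ FIRST(cc)
Entry: A -> cc


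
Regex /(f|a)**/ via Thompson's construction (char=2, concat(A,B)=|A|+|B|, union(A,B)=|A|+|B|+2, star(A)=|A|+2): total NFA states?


Syntax tree has 2 char leaf(s), 1 union(s), 2 star(s)
chars contribute 2×2 = 4; each union adds +2; each star adds +2
Total: 4 + 2 + 4 = 10 states


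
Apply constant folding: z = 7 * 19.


7 * 19 = 133 at compile time
Optimized: z = 133


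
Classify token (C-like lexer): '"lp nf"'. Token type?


Pattern: double-quoted sequence
Type: STRING_LITERAL


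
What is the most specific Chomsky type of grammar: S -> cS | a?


Right-linear: every RHS is a terminal or a terminal followed by one nonterminal
Classification: Type 3 (Regular)


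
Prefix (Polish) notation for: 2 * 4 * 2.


left-to-right (same/higher precedence on left): tree is (* (* 2 4) 2)
Prefix: * * 2 4 2


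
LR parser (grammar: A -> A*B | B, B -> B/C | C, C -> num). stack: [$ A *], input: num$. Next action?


no handle ('A*' is not any RHS); shift 'num'
Action: shift


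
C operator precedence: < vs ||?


'<' is relational (level 7); '||' is logical OR (level 1)
Higher level binds tighter
'<' has higher precedence than '||'


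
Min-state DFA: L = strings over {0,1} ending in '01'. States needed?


Track the longest suffix of input matching a prefix of '01': 3 classes (prefixes of length 0..2)
Minimal DFA: 3 states


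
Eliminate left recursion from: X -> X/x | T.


Left-recursive alternatives: X/x; non-recursive: T
Introduce X': X -> TX', X' -> /xX' | ε


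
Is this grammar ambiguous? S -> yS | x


right-linear, alternatives start with distinct terminals 'y' vs 'x': unique leftmost derivation
Unambiguous


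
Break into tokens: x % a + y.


Scan left to right, longest-match per lexeme
Tokens: ID(x), OP(%), ID(a), OP(+), ID(y)


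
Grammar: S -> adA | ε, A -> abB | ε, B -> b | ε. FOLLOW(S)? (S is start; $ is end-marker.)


$ ∈ FOLLOW(S). For each A -> αBβ: add FIRST(β)\{ε} to FOLLOW(B); if β nullable, add FOLLOW(A).
FOLLOW(S) = {$}


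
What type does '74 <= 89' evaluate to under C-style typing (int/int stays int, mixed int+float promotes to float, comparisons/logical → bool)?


Operand types: int <= int
Rule: comparison yields bool
Result type: bool


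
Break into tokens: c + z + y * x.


Scan left to right, longest-match per lexeme
Tokens: ID(c), OP(+), ID(z), OP(+), ID(y), OP(*), ID(x)


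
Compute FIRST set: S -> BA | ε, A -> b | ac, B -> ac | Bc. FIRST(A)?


Per alternative of A: FIRST(b) = {b}; FIRST(ac) = {a}
FIRST(A) = {a, b}


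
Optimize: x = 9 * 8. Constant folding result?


9 * 8 = 72 at compile time
Optimized: x = 72


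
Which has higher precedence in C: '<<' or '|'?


'<<' is shift (level 8); '|' is bitwise OR (level 3)
Higher level binds tighter
'<<' has higher precedence than '|'


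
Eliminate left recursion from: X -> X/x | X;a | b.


Left-recursive alternatives: X/x, X;a; non-recursive: b
Introduce X': X -> bX', X' -> /xX' | ;aX' | ε


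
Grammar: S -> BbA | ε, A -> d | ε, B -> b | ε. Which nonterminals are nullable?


A nonterminal is nullable iff some alternative derives ε (directly, or every symbol in it is nullable)
Nullable: {A, B, S}


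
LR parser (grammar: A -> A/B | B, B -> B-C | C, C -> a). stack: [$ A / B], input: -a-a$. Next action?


'-' can extend B; shift to build B -> B-C
Action: shift


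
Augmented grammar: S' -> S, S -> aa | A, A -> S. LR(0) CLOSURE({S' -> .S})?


Start: S' -> .S
For each item with dot before a nonterminal B, add B -> .γ for every B-production
Closure: [S' -> .S, S -> .aa, S -> .A, A -> .S]


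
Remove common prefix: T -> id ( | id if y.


Common prefix: 'id'
Factored: T -> id T', T' -> ( | if y


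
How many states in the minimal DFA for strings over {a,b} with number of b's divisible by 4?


Track (count of b) mod 4: states 0..3, accept at 0
Minimal DFA: 4 states


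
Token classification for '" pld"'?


Pattern: double-quoted sequence
Type: STRING_LITERAL


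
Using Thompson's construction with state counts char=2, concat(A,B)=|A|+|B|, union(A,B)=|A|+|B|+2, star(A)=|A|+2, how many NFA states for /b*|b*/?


Syntax tree has 2 char leaf(s), 1 union(s), 2 star(s)
chars contribute 2×2 = 4; each union adds +2; each star adds +2
Total: 4 + 2 + 4 = 10 states


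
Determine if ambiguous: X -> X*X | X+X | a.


'a*a+a' has two parse trees (no precedence encoded between * and +)
Ambiguous


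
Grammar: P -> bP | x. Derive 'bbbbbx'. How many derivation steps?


Derivation: P => bP => bbP => bbbP => bbbbP => bbbbbP => bbbbbx
Steps: 6


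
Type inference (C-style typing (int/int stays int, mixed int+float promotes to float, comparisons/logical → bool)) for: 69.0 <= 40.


Operand types: float <= int
Rule: comparison yields bool
Result type: bool


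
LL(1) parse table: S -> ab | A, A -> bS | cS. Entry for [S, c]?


For [S, c]: 'c' ∈ FIRST(A)
Entry: S -> A


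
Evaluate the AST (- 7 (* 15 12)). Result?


Evaluate inner: (* 15 12) = 180
Evaluate root: (- 7 180) = -173
Result: -173


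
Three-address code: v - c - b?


Break into single-operator statements:
t1 = v - c
t2 = t1 - b


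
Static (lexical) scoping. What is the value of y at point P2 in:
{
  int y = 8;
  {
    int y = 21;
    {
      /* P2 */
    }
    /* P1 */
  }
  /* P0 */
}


P2's block does not declare y; resolves to the enclosing declaration at depth 1
y = 21


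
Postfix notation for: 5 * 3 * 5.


Left to right (same or higher precedence on left)
Postfix: 5 3 * 5 *


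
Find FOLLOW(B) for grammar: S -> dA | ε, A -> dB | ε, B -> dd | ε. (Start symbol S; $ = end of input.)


$ ∈ FOLLOW(S). For each A -> αBβ: add FIRST(β)\{ε} to FOLLOW(B); if β nullable, add FOLLOW(A).
FOLLOW(B) = {$}


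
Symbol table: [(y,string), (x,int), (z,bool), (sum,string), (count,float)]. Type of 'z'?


Lookup 'z' → type bool


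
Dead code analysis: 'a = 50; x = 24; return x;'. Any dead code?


a is assigned but never read
Dead: 'a = 50'


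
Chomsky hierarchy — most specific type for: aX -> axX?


LHS has context (more than one symbol) and |LHS| ≤ |RHS|
Classification: Type 1 (Context-Sensitive)


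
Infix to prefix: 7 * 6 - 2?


left-to-right (same/higher precedence on left): tree is (- (* 7 6) 2)
Prefix: - * 7 6 2


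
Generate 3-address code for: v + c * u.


Break into single-operator statements:
t1 = c * u
t2 = v + t1


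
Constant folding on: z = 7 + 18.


7 + 18 = 25 at compile time
Optimized: z = 25


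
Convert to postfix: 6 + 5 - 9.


Left to right (same or higher precedence on left)
Postfix: 6 5 + 9 -


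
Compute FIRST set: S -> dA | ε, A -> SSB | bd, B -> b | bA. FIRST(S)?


Per alternative of S: FIRST(dA) = {d}; FIRST(ε) = {ε}
FIRST(S) = {d, ε}


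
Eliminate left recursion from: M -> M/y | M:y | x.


Left-recursive alternatives: M/y, M:y; non-recursive: x
Introduce M': M -> xM', M' -> /yM' | :yM' | ε


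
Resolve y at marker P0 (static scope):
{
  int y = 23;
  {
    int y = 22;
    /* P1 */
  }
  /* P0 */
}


y declared in the same block as P0
y = 23


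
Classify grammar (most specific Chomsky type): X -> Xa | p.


Left-linear: every RHS is a terminal or one nonterminal followed by a terminal
Classification: Type 3 (Regular)


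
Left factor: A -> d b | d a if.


Common prefix: 'd'
Factored: A -> d A', A' -> b | a if


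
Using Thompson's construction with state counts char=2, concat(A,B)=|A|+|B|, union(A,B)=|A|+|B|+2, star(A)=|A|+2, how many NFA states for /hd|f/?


Syntax tree has 3 char leaf(s), 1 union(s), 0 star(s)
chars contribute 3×2 = 6; each union adds +2; each star adds +2
Total: 6 + 2 + 0 = 8 states


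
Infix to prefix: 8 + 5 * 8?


'*' binds tighter: tree is (+ 8 (* 5 8))
Prefix: + 8 * 5 8


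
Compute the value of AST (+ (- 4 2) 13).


Evaluate inner: (- 4 2) = 2
Evaluate root: (+ 2 13) = 15
Result: 15


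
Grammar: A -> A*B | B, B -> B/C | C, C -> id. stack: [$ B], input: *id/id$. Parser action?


lookahead ∉ {/} so B won't extend; reduce A -> B
Action: reduce (A -> B)


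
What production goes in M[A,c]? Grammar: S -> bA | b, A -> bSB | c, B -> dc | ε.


For [A, c]: 'c' ∈ FIRST(c)
Entry: A -> c


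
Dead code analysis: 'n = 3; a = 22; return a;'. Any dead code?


n is assigned but never read
Dead: 'n = 3'


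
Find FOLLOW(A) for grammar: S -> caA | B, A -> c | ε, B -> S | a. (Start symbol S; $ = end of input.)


$ ∈ FOLLOW(S). For each A -> αBβ: add FIRST(β)\{ε} to FOLLOW(B); if β nullable, add FOLLOW(A).
FOLLOW(A) = {$}


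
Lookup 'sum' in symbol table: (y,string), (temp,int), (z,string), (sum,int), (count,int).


Lookup 'sum' → type int


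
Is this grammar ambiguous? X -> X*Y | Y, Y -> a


precedence layered via separate nonterminal Y: deterministic
Unambiguous


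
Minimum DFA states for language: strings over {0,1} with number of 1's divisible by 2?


Track (count of 1) mod 2: states 0..1, accept at 0
Minimal DFA: 2 states


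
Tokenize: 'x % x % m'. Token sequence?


Scan left to right, longest-match per lexeme
Tokens: ID(x), OP(%), ID(x), OP(%), ID(m)


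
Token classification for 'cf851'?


Pattern: letter/underscore followed by alphanumerics, not a keyword
Type: IDENTIFIER


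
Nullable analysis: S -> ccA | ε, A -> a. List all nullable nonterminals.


A nonterminal is nullable iff some alternative derives ε (directly, or every symbol in it is nullable)
Nullable: {S}


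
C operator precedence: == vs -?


'-' is additive (level 9); '==' is equality (level 6)
Higher level binds tighter
'-' has higher precedence than '=='


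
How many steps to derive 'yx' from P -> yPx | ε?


Derivation: P => yPx => yx
Steps: 2


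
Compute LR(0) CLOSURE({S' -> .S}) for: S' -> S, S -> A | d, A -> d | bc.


Start: S' -> .S
For each item with dot before a nonterminal B, add B -> .γ for every B-production
Closure: [S' -> .S, S -> .A, S -> .d, A -> .d, A -> .bc]


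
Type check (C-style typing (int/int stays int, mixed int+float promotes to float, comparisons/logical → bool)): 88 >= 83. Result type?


Operand types: int >= int
Rule: comparison yields bool
Result type: bool


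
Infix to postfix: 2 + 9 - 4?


Left to right (same or higher precedence on left)
Postfix: 2 9 + 4 -


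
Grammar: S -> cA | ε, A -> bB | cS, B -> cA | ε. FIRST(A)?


Per alternative of A: FIRST(bB) = {b}; FIRST(cS) = {c}
FIRST(A) = {b, c}


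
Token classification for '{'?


Pattern: delimiter/punctuation
Type: PUNCTUATION


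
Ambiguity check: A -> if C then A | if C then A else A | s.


dangling else: 'if C then if C then s else s' parses two ways
Ambiguous


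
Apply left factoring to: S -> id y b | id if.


Common prefix: 'id'
Factored: S -> id S', S' -> y b | if


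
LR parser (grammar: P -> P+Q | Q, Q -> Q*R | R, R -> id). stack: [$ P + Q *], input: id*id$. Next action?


no handle; shift 'id'
Action: shift


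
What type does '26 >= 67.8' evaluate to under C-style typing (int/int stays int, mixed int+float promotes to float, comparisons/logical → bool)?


Operand types: int >= float
Rule: comparison yields bool
Result type: bool


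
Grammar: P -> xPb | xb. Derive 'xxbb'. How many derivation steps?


Derivation: P => xPb => xxbb
Steps: 2


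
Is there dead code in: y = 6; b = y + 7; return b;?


y is read by b's definition; b is returned
No dead code


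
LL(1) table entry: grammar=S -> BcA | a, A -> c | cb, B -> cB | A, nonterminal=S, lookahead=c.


For [S, c]: 'c' ∈ FIRST(BcA)
Entry: S -> BcA


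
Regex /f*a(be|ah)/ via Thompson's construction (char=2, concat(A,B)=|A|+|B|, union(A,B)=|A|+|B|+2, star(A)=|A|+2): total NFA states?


Syntax tree has 6 char leaf(s), 1 union(s), 1 star(s)
chars contribute 6×2 = 12; each union adds +2; each star adds +2
Total: 12 + 2 + 2 = 16 states


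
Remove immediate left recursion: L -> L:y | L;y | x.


Left-recursive alternatives: L:y, L;y; non-recursive: x
Introduce L': L -> xL', L' -> :yL' | ;yL' | ε


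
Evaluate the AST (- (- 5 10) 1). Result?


Evaluate inner: (- 5 10) = -5
Evaluate root: (- -5 1) = -6
Result: -6


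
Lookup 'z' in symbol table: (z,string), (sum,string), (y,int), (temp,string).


Lookup 'z' → type string


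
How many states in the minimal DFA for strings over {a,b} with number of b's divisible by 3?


Track (count of b) mod 3: states 0..2, accept at 0
Minimal DFA: 3 states


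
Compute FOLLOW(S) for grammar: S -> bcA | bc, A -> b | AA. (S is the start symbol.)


$ ∈ FOLLOW(S). For each A -> αBβ: add FIRST(β)\{ε} to FOLLOW(B); if β nullable, add FOLLOW(A).
FOLLOW(S) = {$}


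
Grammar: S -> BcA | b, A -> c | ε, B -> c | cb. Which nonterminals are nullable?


A nonterminal is nullable iff some alternative derives ε (directly, or every symbol in it is nullable)
Nullable: {A}


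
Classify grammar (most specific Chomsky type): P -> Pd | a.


Left-linear: every RHS is a terminal or one nonterminal followed by a terminal
Classification: Type 3 (Regular)


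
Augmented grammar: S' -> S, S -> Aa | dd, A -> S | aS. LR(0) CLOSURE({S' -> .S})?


Start: S' -> .S
For each item with dot before a nonterminal B, add B -> .γ for every B-production
Closure: [S' -> .S, S -> .Aa, S -> .dd, A -> .S, A -> .aS]


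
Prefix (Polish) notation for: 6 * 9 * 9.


left-to-right (same/higher precedence on left): tree is (* (* 6 9) 9)
Prefix: * * 6 9 9


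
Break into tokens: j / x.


Scan left to right, longest-match per lexeme
Tokens: ID(j), OP(/), ID(x)


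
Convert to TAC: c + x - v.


Break into single-operator statements:
t1 = c + x
t2 = t1 - v


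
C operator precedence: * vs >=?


'*' is multiplicative (level 10); '>=' is relational (level 7)
Higher level binds tighter
'*' has higher precedence than '>='


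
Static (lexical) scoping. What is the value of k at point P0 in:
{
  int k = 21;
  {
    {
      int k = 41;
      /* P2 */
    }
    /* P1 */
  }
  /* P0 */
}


k declared in the same block as P0
k = 21


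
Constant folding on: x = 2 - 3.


2 - 3 = -1 at compile time
Optimized: x = -1


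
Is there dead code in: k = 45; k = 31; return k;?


first assignment to k is overwritten before any read
Dead: 'k = 45'


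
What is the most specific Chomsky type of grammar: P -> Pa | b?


Left-linear: every RHS is a terminal or one nonterminal followed by a terminal
Classification: Type 3 (Regular)


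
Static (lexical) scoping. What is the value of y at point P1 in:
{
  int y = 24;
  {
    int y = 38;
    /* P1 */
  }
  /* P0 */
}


y declared in the same block as P1
y = 38


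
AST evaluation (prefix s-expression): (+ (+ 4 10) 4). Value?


Evaluate inner: (+ 4 10) = 14
Evaluate root: (+ 14 4) = 18
Result: 18


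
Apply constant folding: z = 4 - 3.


4 - 3 = 1 at compile time
Optimized: z = 1


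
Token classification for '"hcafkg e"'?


Pattern: double-quoted sequence
Type: STRING_LITERAL


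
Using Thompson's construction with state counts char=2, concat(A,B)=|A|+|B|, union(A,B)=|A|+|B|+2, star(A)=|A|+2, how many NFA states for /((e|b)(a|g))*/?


Syntax tree has 4 char leaf(s), 2 union(s), 1 star(s)
chars contribute 4×2 = 8; each union adds +2; each star adds +2
Total: 8 + 4 + 2 = 14 states


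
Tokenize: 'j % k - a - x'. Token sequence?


Scan left to right, longest-match per lexeme
Tokens: ID(j), OP(%), ID(k), OP(-), ID(a), OP(-), ID(x)


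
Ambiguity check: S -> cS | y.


right-linear, alternatives start with distinct terminals 'c' vs 'y': unique leftmost derivation
Unambiguous


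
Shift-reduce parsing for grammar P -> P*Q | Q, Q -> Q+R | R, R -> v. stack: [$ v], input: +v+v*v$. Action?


'v' on top is the handle for R -> v
Action: reduce (R -> v)


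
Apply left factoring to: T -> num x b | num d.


Common prefix: 'num'
Factored: T -> num T', T' -> x b | d


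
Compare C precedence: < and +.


'+' is additive (level 9); '<' is relational (level 7)
Higher level binds tighter
'+' has higher precedence than '<'


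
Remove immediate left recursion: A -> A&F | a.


Left-recursive alternatives: A&F; non-recursive: a
Introduce A': A -> aA', A' -> &FA' | ε


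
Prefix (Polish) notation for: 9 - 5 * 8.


'*' binds tighter: tree is (- 9 (* 5 8))
Prefix: - 9 * 5 8


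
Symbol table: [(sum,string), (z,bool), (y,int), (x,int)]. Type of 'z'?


Lookup 'z' → type bool


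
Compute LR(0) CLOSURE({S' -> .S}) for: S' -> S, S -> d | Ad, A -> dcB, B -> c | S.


Start: S' -> .S
For each item with dot before a nonterminal B, add B -> .γ for every B-production
Closure: [S' -> .S, S -> .d, S -> .Ad, A -> .dcB]


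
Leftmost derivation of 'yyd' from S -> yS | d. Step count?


Derivation: S => yS => yyS => yyd
Steps: 3


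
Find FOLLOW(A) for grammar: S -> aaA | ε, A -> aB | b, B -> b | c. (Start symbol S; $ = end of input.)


$ ∈ FOLLOW(S). For each A -> αBβ: add FIRST(β)\{ε} to FOLLOW(B); if β nullable, add FOLLOW(A).
FOLLOW(A) = {$}


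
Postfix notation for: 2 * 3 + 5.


Left to right (same or higher precedence on left)
Postfix: 2 3 * 5 +


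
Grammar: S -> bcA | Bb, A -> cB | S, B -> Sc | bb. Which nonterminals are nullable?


A nonterminal is nullable iff some alternative derives ε (directly, or every symbol in it is nullable)
Nullable: {}


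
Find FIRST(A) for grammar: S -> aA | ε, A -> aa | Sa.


Per alternative of A: FIRST(aa) = {a}; FIRST(Sa) = {a}
FIRST(A) = {a}


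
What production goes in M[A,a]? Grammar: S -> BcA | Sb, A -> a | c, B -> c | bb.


For [A, a]: 'a' ∈ FIRST(a)
Entry: A -> a


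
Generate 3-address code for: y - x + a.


Break into single-operator statements:
t1 = y - x
t2 = t1 + a


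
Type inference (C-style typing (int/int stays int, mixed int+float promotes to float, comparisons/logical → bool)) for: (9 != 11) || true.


Operand types: bool || bool
Rule: logical operators take bool operands and yield bool
Result type: bool


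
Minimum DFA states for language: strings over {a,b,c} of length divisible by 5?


Track length mod 5: states 0..4, accept at 0
Minimal DFA: 5 states


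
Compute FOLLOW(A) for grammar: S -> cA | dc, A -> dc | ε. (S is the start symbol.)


$ ∈ FOLLOW(S). For each A -> αBβ: add FIRST(β)\{ε} to FOLLOW(B); if β nullable, add FOLLOW(A).
FOLLOW(A) = {$}


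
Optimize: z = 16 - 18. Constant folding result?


16 - 18 = -2 at compile time
Optimized: z = -2


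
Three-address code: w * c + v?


Break into single-operator statements:
t1 = w * c
t2 = t1 + v


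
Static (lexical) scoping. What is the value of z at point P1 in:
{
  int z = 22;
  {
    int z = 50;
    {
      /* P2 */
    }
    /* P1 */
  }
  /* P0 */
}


z declared in the same block as P1
z = 50


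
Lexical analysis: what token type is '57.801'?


Pattern: digits with a decimal point
Type: FLOAT_LITERAL


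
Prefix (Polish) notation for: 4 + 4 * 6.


'*' binds tighter: tree is (+ 4 (* 4 6))
Prefix: + 4 * 4 6


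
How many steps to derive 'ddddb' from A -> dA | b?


Derivation: A => dA => ddA => dddA => ddddA => ddddb
Steps: 5


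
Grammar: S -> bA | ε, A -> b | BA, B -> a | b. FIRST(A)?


Per alternative of A: FIRST(b) = {b}; FIRST(BA) = {a, b}
FIRST(A) = {a, b}


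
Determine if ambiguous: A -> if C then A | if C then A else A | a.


dangling else: 'if C then if C then a else a' parses two ways
Ambiguous


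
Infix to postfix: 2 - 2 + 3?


Left to right (same or higher precedence on left)
Postfix: 2 2 - 3 +


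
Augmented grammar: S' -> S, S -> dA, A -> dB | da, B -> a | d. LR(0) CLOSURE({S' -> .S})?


Start: S' -> .S
For each item with dot before a nonterminal B, add B -> .γ for every B-production
Closure: [S' -> .S, S -> .dA]


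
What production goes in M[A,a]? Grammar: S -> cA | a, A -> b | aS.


For [A, a]: 'a' ∈ FIRST(aS)
Entry: A -> aS


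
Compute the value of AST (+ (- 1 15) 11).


Evaluate inner: (- 1 15) = -14
Evaluate root: (+ -14 11) = -3
Result: -3


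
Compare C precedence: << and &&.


'<<' is shift (level 8); '&&' is logical AND (level 2)
Higher level binds tighter
'<<' has higher precedence than '&&'


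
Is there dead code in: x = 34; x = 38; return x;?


first assignment to x is overwritten before any read
Dead: 'x = 34'


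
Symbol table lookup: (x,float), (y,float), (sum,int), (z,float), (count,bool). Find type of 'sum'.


Lookup 'sum' → type int


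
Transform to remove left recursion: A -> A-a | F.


Left-recursive alternatives: A-a; non-recursive: F
Introduce A': A -> FA', A' -> -aA' | ε


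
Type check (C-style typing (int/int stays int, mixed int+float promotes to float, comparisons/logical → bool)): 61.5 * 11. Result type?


Operand types: float * int
Rule: mixed int/float promotes to float; int/int stays int
Result type: float


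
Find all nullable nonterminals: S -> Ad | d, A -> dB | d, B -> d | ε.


A nonterminal is nullable iff some alternative derives ε (directly, or every symbol in it is nullable)
Nullable: {B}


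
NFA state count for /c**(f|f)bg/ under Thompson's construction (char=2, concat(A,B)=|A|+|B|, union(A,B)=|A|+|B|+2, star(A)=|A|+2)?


Syntax tree has 5 char leaf(s), 1 union(s), 2 star(s)
chars contribute 5×2 = 10; each union adds +2; each star adds +2
Total: 10 + 2 + 4 = 16 states


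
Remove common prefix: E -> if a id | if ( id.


Common prefix: 'if'
Factored: E -> if E', E' -> a id | ( id


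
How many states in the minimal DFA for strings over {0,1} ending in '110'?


Track the longest suffix of input matching a prefix of '110': 4 classes (prefixes of length 0..3)
Minimal DFA: 4 states


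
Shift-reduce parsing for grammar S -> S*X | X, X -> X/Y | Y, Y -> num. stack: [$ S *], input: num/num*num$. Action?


no handle ('S*' is not any RHS); shift 'num'
Action: shift


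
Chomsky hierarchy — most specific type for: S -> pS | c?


Right-linear: every RHS is a terminal or a terminal followed by one nonterminal
Classification: Type 3 (Regular)


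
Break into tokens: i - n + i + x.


Scan left to right, longest-match per lexeme
Tokens: ID(i), OP(-), ID(n), OP(+), ID(i), OP(+), ID(x)


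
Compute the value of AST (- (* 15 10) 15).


Evaluate inner: (* 15 10) = 150
Evaluate root: (- 150 15) = 135
Result: 135


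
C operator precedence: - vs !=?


'-' is additive (level 9); '!=' is equality (level 6)
Higher level binds tighter
'-' has higher precedence than '!='


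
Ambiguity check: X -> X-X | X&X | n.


'n-n&n' has two parse trees (no precedence encoded between - and &)
Ambiguous
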